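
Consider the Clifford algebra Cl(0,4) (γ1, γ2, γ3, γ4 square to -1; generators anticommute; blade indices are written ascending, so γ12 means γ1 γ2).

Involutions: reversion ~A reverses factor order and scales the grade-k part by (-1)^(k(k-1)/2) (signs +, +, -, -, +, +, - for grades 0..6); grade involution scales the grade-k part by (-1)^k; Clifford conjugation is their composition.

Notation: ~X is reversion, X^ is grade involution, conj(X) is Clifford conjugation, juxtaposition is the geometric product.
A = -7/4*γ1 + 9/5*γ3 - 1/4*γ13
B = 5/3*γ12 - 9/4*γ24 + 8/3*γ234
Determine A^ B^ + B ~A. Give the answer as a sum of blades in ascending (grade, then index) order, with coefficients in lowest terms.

first term: -35/12*γ2 + 5/12*γ23 + 24/5*γ24 - 3*γ123 - 157/48*γ124 - 81/20*γ234 - 251/48*γ1234
second term: -35/12*γ2 + 5/12*γ23 + 24/5*γ24 + 3*γ123 + 157/48*γ124 + 81/20*γ234 + 251/48*γ1234
Answer: -35/6*γ2 + 5/6*γ23 + 48/5*γ24


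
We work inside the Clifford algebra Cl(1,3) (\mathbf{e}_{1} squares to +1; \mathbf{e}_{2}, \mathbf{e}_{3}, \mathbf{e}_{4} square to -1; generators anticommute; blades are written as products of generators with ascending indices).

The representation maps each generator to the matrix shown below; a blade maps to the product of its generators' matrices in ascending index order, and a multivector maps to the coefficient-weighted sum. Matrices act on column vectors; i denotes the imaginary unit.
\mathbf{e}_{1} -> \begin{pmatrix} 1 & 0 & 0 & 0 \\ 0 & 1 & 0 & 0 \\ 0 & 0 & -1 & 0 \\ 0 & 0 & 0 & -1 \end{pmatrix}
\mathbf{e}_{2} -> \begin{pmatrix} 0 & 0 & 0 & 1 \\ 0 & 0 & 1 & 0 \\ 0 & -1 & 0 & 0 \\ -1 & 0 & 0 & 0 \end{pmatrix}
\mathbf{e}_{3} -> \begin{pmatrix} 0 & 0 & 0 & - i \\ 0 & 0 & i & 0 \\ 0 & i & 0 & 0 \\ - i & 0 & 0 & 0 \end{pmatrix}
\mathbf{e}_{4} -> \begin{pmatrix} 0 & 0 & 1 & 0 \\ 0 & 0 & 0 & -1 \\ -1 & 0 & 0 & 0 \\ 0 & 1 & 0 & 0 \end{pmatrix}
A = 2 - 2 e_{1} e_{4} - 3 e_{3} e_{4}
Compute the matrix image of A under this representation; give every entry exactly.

Bivector images (products of the table entries): rho(e_{1} e_{4}) = rho(\mathbf{e}_{1})rho(\mathbf{e}_{4}) = \begin{pmatrix} 0 & 0 & 1 & 0 \\ 0 & 0 & 0 & -1 \\ 1 & 0 & 0 & 0 \\ 0 & -1 & 0 & 0 \end{pmatrix}; rho(e_{3} e_{4}) = rho(\mathbf{e}_{3})rho(\mathbf{e}_{4}) = \begin{pmatrix} 0 & - i & 0 & 0 \\ - i & 0 & 0 & 0 \\ 0 & 0 & 0 & - i \\ 0 & 0 & - i & 0 \end{pmatrix}.
M = (2)*1 + (-2)*rho(e_{1} e_{4}) + (-3)*rho(e_{3} e_{4}), summed entrywise (1 is the identity matrix):
Answer: \begin{pmatrix} 2 & 3 i & -2 & 0 \\ 3 i & 2 & 0 & 2 \\ -2 & 0 & 2 & 3 i \\ 0 & 2 & 3 i & 2 \end{pmatrix}


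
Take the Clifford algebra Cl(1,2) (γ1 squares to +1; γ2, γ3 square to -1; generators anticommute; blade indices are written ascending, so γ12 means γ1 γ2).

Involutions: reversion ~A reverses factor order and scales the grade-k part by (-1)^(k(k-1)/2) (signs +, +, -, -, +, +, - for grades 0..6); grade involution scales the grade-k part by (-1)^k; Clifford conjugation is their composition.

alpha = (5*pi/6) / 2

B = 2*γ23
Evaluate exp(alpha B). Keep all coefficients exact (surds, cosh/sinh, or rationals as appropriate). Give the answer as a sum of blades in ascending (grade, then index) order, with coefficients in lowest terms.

B^2 = (2)^2*(γ23)^2 = 4*(-1) = -4 (a basis 2-blade squares to minus the product of its generators' squares).
B^2 = -4 — the series telescopes trigonometrically here: l = 2, alpha*l = 5*pi/6, so exp(alpha B) = cos(5*pi/6) + (sin(5*pi/6)/2)*B = -sqrt(3)/2 + (1/4)*B.
Answer: -sqrt(3)/2 + 1/2*γ23


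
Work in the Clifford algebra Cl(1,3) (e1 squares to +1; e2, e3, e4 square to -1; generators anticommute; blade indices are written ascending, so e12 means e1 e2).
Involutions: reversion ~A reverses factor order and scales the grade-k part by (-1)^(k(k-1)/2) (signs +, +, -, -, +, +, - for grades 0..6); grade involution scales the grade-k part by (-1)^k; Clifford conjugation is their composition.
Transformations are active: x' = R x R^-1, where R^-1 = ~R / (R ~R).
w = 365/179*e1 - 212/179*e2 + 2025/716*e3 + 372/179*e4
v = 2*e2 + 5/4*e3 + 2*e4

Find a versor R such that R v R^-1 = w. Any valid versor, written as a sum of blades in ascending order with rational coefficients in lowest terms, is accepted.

A norm check does it: q(v) = q(w) = -153/16, hence R = v + w = 365/179*e1 + 146/179*e2 + 730/179*e3 + 730/179*e4 realises the map — parallel part kept, (v - w)/2 negated, v carried to w.
Answer: 365/179*e1 + 146/179*e2 + 730/179*e3 + 730/179*e4


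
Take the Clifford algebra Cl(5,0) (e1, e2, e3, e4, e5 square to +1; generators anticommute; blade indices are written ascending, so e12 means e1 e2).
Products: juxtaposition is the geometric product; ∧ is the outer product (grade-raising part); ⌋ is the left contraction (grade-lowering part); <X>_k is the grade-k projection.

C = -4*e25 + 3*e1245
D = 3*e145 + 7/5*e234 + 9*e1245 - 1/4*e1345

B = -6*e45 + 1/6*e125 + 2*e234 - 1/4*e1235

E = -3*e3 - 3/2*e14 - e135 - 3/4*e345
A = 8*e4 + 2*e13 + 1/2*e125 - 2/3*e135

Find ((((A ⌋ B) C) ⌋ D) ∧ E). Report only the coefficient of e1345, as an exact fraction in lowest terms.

step 1: -1/12 - 1/6*e2 - 1/8*e3 - 48*e5 + 16*e23 - 1/2*e25
step 2: -2 - 192*e2 + 2/3*e5 - 3/2*e14 + 1/3*e25 + 64*e35 + 144*e124 + 1/2*e145 - 1/2*e235 - 1/4*e1245 - 48*e1345 - 3/8*e12345
step 3: 33/4 - 9/2*e2 + 1/8*e3 - 2583/2*e5 - 11*e14 - 27/2*e25 - 1344/5*e34 + 3/8*e35 - 6*e124 + 1/6*e134 + 1722*e145 - 14/5*e234 - 18*e1245 + 1/2*e1345
step 4: -99/4*e3 - 99/8*e14 + 27/2*e23 - 7749/2*e35 - 27/4*e124 - 525/16*e134 - 33/4*e135 + 7749/4*e145 - 81/2*e235 - 99/16*e345 - 18*e1234 - 9/2*e1235 - 81/4*e1245 - 82647/16*e1345 + 27/8*e2345 + 54*e12345
Answer: -82647/16


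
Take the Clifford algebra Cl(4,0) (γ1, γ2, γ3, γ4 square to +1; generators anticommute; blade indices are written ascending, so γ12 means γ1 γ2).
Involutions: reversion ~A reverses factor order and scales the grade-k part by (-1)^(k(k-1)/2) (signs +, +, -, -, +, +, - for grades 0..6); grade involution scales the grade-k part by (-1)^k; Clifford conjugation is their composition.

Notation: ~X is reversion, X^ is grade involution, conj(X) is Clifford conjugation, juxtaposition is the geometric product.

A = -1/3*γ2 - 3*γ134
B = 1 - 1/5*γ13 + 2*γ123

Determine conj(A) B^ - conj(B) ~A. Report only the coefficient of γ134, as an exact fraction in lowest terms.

first term: 1/3*γ2 - 3/5*γ4 + 2/3*γ13 - 6*γ24 + 1/15*γ123 - 3*γ134
second term: -1/3*γ2 - 3/5*γ4 + 2/3*γ13 + 6*γ24 + 1/15*γ123 + 3*γ134
Answer: -6


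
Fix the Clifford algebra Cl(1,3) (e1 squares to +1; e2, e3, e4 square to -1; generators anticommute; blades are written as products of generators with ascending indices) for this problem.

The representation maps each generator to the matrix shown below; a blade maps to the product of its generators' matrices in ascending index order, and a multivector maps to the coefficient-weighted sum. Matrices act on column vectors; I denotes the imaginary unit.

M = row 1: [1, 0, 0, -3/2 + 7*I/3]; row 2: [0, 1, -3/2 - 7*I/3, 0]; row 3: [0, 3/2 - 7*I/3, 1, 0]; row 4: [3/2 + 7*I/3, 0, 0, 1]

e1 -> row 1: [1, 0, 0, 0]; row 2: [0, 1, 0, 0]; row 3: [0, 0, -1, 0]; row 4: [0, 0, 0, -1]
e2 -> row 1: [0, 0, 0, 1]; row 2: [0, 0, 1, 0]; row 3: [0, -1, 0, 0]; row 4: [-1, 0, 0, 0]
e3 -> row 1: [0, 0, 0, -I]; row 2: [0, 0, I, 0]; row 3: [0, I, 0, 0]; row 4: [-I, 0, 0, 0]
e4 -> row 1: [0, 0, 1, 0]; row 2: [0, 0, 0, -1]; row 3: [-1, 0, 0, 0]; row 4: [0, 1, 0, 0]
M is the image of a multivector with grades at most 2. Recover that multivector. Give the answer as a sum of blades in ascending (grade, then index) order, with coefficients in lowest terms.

Method: the blade images are trace-orthogonal — tr(rho(e_A) rho(e_B)^-1) = 4 if A = B and 0 otherwise — and rho(e_A)^-1 = (e_A)^2 * rho(e_A) with (e_A)^2 = +1 or -1, so the coefficient of e_A in the preimage is (e_A)^2 * tr(M rho(e_A))/4.
Nonzero projections over blades of grade <= 2: 1: (1)^2 = +1, tr(M 1) = 4, coefficient 1; e2: (e2)^2 = -1, tr(M rho(e2)) = 6, coefficient -3/2; e3: (e3)^2 = -1, tr(M rho(e3)) = 28/3, coefficient -7/3. Every other blade of grade <= 2 projects to 0.
Answer: 1 - 3/2*e2 - 7/3*e3


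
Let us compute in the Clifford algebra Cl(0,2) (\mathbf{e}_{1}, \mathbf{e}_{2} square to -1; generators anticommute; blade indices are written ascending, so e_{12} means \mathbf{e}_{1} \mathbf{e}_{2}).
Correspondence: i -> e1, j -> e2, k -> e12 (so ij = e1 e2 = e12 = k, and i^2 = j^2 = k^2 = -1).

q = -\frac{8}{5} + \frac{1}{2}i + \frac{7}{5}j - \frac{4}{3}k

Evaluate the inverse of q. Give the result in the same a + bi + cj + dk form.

In blades: q = -\frac{8}{5} + \frac{1}{2} e_{1} + \frac{7}{5} e_{2} - \frac{4}{3} e_{12}.
With qbar = -\frac{8}{5} - \frac{1}{2} e_{1} - \frac{7}{5} e_{2} + \frac{4}{3} e_{12} (scalar fixed, mapped units negated), q qbar = \frac{5893}{900} (the sum of squared coefficients), so q^-1 = qbar / (\frac{5893}{900}) = -\frac{1440}{5893} - \frac{450}{5893} e_{1} - \frac{1260}{5893} e_{2} + \frac{1200}{5893} e_{12}; translating back:
Answer: -\frac{1440}{5893} - \frac{450}{5893}i - \frac{1260}{5893}j + \frac{1200}{5893}k


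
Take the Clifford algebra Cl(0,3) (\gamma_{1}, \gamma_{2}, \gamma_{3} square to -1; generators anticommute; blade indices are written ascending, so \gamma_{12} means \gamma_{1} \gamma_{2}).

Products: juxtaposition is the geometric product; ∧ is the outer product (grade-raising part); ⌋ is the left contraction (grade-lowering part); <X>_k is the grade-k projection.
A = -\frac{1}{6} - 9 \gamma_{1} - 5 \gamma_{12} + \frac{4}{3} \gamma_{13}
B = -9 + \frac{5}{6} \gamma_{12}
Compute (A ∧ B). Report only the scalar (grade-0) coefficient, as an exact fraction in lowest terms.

step 1: \frac{3}{2} + 81 \gamma_{1} + \frac{1615}{36} \gamma_{12} - 12 \gamma_{13}
Answer: \frac{3}{2}


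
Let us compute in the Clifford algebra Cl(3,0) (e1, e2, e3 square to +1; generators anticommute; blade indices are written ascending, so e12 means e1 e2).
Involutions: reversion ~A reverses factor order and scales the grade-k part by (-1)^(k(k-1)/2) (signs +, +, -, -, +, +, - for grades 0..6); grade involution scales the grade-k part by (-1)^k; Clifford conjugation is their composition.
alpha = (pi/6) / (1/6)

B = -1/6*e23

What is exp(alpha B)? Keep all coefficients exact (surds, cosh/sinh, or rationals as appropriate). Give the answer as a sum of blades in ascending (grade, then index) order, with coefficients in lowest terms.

B^2 = (-1/6)^2*(e23)^2 = 1/36*(-1) = -1/36 (a basis 2-blade squares to minus the product of its generators' squares).
B^2 = -1/36 — B^2 < 0, so the exponential closes trigonometrically: l = 1/6, alpha*l = pi/6, so exp(alpha B) = cos(pi/6) + (sin(pi/6)/(1/6))*B = sqrt(3)/2 + (3)*B.
Answer: sqrt(3)/2 - 1/2*e23


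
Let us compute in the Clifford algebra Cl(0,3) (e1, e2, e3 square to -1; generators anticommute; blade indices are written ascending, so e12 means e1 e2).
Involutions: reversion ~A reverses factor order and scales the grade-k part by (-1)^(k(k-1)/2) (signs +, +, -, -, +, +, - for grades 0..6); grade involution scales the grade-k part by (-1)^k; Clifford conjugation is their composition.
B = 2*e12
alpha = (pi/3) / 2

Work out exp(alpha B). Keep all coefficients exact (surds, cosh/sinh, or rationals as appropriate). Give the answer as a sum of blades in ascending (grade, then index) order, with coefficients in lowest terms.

B^2 = (2)^2*(e12)^2 = 4*(-1) = -4 (a basis 2-blade squares to minus the product of its generators' squares).
B^2 = -4 — a negative square means the series sums to a rotation: l = 2, alpha*l = pi/3, so exp(alpha B) = cos(pi/3) + (sin(pi/3)/2)*B = 1/2 + (sqrt(3)/4)*B.
Answer: 1/2 + sqrt(3)/2*e12


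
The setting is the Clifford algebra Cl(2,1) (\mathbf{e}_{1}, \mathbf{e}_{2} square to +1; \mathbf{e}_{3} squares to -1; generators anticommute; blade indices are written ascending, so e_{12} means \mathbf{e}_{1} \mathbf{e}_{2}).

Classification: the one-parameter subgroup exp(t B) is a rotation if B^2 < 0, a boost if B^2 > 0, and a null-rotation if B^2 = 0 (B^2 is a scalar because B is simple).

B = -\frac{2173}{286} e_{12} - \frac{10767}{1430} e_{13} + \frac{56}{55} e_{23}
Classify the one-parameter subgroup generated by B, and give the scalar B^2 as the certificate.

B^2 term by term: the squares give (-\frac{2173}{286})^2*(e_{12})^2 + (-\frac{10767}{1430})^2*(e_{13})^2 + (\frac{56}{55})^2*(e_{23})^2 = \frac{4721929}{81796}*(-1) + \frac{115928289}{2044900}*(+1) + \frac{3136}{3025}*(+1) = 0 (each basis 2-blade squares to minus the product of its generators' squares); cross terms between blades sharing an index anticommute and cancel. So B^2 = 0.
Answer: null-rotation, certificate B^2 = 0. The class reads off the invariant scalar 0 directly.


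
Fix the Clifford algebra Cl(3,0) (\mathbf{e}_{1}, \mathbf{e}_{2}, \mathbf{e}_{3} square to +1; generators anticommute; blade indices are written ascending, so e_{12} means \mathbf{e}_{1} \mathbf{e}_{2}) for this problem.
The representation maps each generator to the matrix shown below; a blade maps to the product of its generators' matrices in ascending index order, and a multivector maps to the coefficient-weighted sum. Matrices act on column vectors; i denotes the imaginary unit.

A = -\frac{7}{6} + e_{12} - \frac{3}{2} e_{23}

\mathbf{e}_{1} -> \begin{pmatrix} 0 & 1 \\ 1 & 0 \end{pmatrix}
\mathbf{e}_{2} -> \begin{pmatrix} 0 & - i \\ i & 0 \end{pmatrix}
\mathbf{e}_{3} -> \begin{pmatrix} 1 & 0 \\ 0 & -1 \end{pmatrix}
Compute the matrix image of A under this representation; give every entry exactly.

Bivector images (products of the table entries): rho(e_{12}) = rho(\mathbf{e}_{1})rho(\mathbf{e}_{2}) = \begin{pmatrix} i & 0 \\ 0 & - i \end{pmatrix}; rho(e_{23}) = rho(\mathbf{e}_{2})rho(\mathbf{e}_{3}) = \begin{pmatrix} 0 & i \\ i & 0 \end{pmatrix}.
M = (-\frac{7}{6})*1 + (1)*rho(e_{12}) + (-\frac{3}{2})*rho(e_{23}), summed entrywise (1 is the identity matrix):
Answer: \begin{pmatrix} - \frac{7}{6} + i & - \frac{3 i}{2} \\ - \frac{3 i}{2} & - \frac{7}{6} - i \end{pmatrix}


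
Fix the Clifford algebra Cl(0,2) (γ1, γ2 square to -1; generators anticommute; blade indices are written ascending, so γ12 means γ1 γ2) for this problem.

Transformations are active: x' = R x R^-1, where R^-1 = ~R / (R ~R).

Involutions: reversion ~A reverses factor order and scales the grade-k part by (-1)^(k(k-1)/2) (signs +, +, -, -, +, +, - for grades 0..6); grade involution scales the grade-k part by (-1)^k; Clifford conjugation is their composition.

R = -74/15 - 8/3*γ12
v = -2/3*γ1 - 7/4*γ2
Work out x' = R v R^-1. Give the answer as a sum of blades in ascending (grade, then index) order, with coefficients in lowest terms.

~R = -74/15 + 8/3*γ12, and R ~R = 7076/225, so R^-1 = ~R / (7076/225).
R v = -62/45*γ1 + 937/90*γ2
Answer: 1944/1769*γ1 - 32189/21228*γ2


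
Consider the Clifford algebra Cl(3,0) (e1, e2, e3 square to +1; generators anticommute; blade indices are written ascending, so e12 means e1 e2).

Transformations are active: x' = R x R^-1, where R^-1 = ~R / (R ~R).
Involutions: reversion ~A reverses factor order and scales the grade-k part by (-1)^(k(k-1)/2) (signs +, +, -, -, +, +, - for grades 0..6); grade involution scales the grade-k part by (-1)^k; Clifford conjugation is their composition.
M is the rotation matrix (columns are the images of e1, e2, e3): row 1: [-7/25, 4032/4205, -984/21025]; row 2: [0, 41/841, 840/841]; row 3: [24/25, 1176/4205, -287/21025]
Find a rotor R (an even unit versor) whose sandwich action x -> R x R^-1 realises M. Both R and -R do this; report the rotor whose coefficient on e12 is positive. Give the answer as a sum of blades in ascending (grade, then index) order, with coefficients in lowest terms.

Method: write R = a + b12*e12 + b13*e13 + b23*e23 with a^2 + b12^2 + b13^2 + b23^2 = 1 (so R^-1 = ~R). Expanding the columns R e_j ~R gives tr M = 4a^2 - 1 and, from the antisymmetric part, M21 - M12 = -4a*b12, M13 - M31 = 4a*b13, M32 - M23 = -4a*b23.
Here tr M = -5149/21025, so a^2 = (1 + tr M)/4 = 3969/21025 and a = ±63/145. Taking a = 63/145: M21 - M12 = -4032/4205, M13 - M31 = -21168/21025, M32 - M23 = -3024/4205, giving b12 = 16/29, b13 = -84/145, b23 = 12/29, i.e. R = 63/145 + 16/29*e12 - 84/145*e13 + 12/29*e23.
Its e12 coefficient is already positive.
Answer: 63/145 + 16/29*e12 - 84/145*e13 + 12/29*e23. Sheet selection: the two-to-one cover makes ±R indistinguishable at the matrix level (trace -5149/21025), so uniqueness comes from the required sign on e12.


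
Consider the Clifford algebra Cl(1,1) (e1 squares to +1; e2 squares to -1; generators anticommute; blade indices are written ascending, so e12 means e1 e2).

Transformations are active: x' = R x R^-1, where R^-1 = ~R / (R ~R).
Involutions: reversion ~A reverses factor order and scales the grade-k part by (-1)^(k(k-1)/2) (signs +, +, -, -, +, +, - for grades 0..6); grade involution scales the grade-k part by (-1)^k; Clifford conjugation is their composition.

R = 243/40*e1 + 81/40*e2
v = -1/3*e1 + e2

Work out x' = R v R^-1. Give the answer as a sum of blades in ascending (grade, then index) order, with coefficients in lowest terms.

~R = 243/40*e1 + 81/40*e2, and R ~R = 6561/200, so R^-1 = ~R / (6561/200).
R v = -81/20 + 27/4*e12
Answer: -7/6*e1 - 3/2*e2


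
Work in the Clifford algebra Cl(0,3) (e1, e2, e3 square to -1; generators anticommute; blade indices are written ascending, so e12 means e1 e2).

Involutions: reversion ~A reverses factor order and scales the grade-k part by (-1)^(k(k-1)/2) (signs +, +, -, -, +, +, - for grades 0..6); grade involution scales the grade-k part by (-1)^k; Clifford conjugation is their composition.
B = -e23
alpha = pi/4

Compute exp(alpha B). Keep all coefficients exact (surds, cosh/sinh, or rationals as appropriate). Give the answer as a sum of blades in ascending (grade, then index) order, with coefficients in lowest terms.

B^2 = (-1)^2*(e23)^2 = 1*(-1) = -1 (a basis 2-blade squares to minus the product of its generators' squares).
B^2 = -1 — circular case — the even/odd split gives cos and sin: l = 1, alpha*l = pi/4, so exp(alpha B) = cos(pi/4) + (sin(pi/4)/1)*B = sqrt(2)/2 + (sqrt(2)/2)*B.
Answer: sqrt(2)/2 - sqrt(2)/2*e23


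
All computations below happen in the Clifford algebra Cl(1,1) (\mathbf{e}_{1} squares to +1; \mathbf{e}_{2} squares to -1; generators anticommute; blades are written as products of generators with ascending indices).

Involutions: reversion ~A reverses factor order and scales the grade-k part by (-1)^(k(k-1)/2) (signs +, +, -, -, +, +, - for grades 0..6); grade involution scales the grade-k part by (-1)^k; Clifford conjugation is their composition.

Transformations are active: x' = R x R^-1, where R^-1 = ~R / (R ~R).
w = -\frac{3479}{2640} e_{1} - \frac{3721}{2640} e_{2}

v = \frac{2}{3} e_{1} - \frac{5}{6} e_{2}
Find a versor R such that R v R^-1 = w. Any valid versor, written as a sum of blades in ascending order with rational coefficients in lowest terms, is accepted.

Equal squares first: v^2 = w^2 = -\frac{1}{4}. Then v + w = -\frac{573}{880} e_{1} - \frac{5921}{2640} e_{2} is a versor taking v to w, provided it is invertible.
Answer: -\frac{573}{880} e_{1} - \frac{5921}{2640} e_{2}


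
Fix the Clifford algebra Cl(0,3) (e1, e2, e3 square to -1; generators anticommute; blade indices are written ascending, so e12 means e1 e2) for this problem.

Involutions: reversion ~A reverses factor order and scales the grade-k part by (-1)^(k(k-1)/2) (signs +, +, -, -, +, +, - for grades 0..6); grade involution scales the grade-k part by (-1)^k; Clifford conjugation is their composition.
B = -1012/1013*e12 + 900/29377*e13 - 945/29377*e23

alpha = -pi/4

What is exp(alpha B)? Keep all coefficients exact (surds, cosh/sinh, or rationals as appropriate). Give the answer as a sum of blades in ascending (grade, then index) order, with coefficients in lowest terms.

B^2 term by term: the squares give (-1012/1013)^2*(e12)^2 + (900/29377)^2*(e13)^2 + (-945/29377)^2*(e23)^2 = 1024144/1026169*(-1) + 810000/863008129*(-1) + 893025/863008129*(-1) = -1 (each basis 2-blade squares to minus the product of its generators' squares); cross terms between blades sharing an index anticommute and cancel. So B^2 = -1.
B^2 = -1 — B^2 < 0, so the exponential closes trigonometrically: l = 1, alpha*l = -pi/4, so exp(alpha B) = cos(-pi/4) + (sin(-pi/4)/1)*B = sqrt(2)/2 + (-sqrt(2)/2)*B.
Answer: sqrt(2)/2 + 506*sqrt(2)/1013*e12 - 450*sqrt(2)/29377*e13 + 945*sqrt(2)/58754*e23


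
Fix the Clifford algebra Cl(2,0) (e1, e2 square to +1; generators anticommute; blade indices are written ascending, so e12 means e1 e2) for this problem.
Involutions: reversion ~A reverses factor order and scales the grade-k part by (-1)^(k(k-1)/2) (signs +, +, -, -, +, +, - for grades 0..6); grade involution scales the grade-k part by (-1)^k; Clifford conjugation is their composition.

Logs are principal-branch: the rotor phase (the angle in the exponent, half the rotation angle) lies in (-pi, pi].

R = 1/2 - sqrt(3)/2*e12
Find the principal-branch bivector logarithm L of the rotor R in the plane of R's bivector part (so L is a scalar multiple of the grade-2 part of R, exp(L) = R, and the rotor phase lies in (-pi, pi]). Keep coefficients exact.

The scalar part of R is 1/2, and that scalar determines the rotor phase on the principal branch; recovering the unit plane as bivector-part over sine of the phase gives L = phase * plane.
Concretely: cos(phase) = 1/2 gives phase = ±pi/3, and since phase/sin(phase) is even the sign is immaterial: L = (phase/sin(phase)) * <R>_2 = (2*sqrt(3)*pi/9) * <R>_2.
Answer: -pi/3*e12


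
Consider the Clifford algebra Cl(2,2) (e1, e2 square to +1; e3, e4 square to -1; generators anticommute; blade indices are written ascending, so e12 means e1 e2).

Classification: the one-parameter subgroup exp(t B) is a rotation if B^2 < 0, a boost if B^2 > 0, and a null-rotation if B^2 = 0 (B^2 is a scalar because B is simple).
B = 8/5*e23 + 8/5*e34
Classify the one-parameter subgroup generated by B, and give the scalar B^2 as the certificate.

B^2 term by term: the squares give (8/5)^2*(e23)^2 + (8/5)^2*(e34)^2 = 64/25*(+1) + 64/25*(-1) = 0 (each basis 2-blade squares to minus the product of its generators' squares); cross terms between blades sharing an index anticommute and cancel. So B^2 = 0.
Answer: null-rotation, certificate B^2 = 0. Check the certificate: B^2 = 0, and that sign is decisive whatever form B takes.


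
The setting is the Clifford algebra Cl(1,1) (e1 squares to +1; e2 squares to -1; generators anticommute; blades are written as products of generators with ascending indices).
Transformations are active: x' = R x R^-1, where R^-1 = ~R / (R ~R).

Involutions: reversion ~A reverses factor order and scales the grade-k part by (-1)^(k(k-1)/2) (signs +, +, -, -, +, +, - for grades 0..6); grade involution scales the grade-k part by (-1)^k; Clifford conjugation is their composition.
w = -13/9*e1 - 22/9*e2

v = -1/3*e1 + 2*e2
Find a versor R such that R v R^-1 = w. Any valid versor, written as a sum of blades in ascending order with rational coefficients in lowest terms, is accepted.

A norm check does it: q(v) = q(w) = -35/9, hence R = v + w = -16/9*e1 - 4/9*e2 realises the map — parallel part kept, (v - w)/2 negated, v carried to w.
Answer: -16/9*e1 - 4/9*e2


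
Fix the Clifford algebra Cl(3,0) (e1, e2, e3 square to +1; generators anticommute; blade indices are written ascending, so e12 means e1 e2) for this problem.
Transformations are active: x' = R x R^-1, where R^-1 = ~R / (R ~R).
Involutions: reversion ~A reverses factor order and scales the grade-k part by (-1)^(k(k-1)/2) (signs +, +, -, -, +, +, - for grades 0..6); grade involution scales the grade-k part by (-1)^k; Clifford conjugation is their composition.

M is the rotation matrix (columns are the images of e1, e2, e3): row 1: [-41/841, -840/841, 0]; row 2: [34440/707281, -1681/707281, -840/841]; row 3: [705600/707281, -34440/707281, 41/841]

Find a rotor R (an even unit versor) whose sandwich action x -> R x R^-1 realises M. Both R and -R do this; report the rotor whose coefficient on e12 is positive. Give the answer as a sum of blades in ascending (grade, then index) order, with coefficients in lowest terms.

Method: write R = a + b12*e12 + b13*e13 + b23*e23 with a^2 + b12^2 + b13^2 + b23^2 = 1 (so R^-1 = ~R). Expanding the columns R e_j ~R gives tr M = 4a^2 - 1 and, from the antisymmetric part, M21 - M12 = -4a*b12, M13 - M31 = 4a*b13, M32 - M23 = -4a*b23.
Here tr M = -1681/707281, so a^2 = (1 + tr M)/4 = 176400/707281 and a = ±420/841. Taking a = 420/841: M21 - M12 = 740880/707281, M13 - M31 = -705600/707281, M32 - M23 = 672000/707281, giving b12 = -441/841, b13 = -420/841, b23 = -400/841, i.e. R = 420/841 - 441/841*e12 - 420/841*e13 - 400/841*e23.
Its e12 coefficient is negative, so report the other preimage -R.
Answer: -420/841 + 441/841*e12 + 420/841*e13 + 400/841*e23. Key observation: the double cover Spin(3) -> SO(3) sends R and -R to the same matrix (trace -1681/707281 here), so the stated sign of the e12 coefficient is what selects one sheet.


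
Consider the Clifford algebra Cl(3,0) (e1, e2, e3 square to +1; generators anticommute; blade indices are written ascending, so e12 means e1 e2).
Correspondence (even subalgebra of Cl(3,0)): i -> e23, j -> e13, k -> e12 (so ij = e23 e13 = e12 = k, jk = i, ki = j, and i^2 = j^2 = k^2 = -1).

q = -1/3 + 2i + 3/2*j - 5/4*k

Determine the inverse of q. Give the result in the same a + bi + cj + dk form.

In blades: q = -1/3 - 5/4*e12 + 3/2*e13 + 2*e23.
With qbar = -1/3 + 5/4*e12 - 3/2*e13 - 2*e23 (scalar fixed, mapped units negated), q qbar = 1141/144 (the sum of squared coefficients), so q^-1 = qbar / (1141/144) = -48/1141 + 180/1141*e12 - 216/1141*e13 - 288/1141*e23; translating back:
Answer: -48/1141 - 288/1141*i - 216/1141*j + 180/1141*k


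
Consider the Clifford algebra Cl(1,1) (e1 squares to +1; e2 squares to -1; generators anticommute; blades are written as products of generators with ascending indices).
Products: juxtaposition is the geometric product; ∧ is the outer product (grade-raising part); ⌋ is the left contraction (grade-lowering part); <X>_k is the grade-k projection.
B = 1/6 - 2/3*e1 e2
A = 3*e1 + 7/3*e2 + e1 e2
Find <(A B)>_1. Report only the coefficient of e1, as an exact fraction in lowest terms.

step 1: -2/3 - 19/18*e1 - 29/18*e2 + 1/6*e1 e2
step 2: -19/18*e1 - 29/18*e2
Answer: -19/18


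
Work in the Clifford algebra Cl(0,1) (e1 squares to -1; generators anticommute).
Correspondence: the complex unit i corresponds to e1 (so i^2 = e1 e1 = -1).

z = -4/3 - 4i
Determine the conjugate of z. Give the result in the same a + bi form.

In blades: z = -4/3 - 4*e1.
Conjugation here is Clifford conjugation: the scalar is fixed and the grade-1 and grade-2 blades all flip sign, giving -4/3 + 4*e1; translating back:
Answer: -4/3 + 4i


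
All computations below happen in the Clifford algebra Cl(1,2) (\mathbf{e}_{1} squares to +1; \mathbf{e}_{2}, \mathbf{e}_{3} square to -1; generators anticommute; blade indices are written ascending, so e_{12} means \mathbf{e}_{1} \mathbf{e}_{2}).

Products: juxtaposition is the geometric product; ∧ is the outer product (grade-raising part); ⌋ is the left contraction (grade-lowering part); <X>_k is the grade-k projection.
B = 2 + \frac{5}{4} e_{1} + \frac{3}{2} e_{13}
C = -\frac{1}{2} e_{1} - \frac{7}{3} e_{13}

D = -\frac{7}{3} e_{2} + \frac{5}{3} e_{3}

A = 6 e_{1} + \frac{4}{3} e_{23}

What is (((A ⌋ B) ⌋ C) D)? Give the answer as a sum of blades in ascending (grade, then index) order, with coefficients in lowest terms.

step 1: \frac{15}{2} + 9 e_{3}
step 2: -\frac{99}{4} e_{1} - \frac{35}{2} e_{13}
step 3: \frac{175}{6} e_{1} + \frac{231}{4} e_{12} - \frac{165}{4} e_{13} - \frac{245}{6} e_{123}
Answer: \frac{175}{6} e_{1} + \frac{231}{4} e_{12} - \frac{165}{4} e_{13} - \frac{245}{6} e_{123}


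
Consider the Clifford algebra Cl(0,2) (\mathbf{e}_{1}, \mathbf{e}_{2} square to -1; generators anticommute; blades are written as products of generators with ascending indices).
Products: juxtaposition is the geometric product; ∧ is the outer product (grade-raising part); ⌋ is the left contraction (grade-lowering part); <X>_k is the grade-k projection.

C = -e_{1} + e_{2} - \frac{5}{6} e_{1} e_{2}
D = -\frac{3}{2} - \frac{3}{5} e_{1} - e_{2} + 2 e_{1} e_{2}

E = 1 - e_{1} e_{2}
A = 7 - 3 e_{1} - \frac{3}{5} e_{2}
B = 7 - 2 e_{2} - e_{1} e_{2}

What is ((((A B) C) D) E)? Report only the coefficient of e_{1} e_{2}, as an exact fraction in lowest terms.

step 1: \frac{239}{5} - \frac{102}{5} e_{1} - \frac{106}{5} e_{2} - e_{1} e_{2}
step 2: -\frac{1}{30} - \frac{437}{15} e_{1} + \frac{159}{5} e_{2} - \frac{2443}{30} e_{1} e_{2}
step 3: \frac{53171}{300} + \frac{3883}{150} e_{1} + \frac{2973}{50} e_{2} + \frac{51089}{300} e_{1} e_{2}
step 4: \frac{5213}{15} - \frac{2518}{75} e_{1} + \frac{6401}{75} e_{2} - \frac{347}{50} e_{1} e_{2}
Answer: -\frac{347}{50}


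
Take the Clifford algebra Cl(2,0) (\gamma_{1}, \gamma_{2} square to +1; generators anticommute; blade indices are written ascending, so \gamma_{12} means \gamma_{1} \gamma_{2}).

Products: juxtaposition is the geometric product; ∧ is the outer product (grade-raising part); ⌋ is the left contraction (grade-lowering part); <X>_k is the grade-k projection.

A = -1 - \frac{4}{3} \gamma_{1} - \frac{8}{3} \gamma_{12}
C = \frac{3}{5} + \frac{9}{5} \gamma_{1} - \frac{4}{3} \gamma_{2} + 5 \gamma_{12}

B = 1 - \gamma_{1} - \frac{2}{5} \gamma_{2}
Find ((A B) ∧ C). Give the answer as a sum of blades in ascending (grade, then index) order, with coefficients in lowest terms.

step 1: \frac{1}{3} + \frac{11}{15} \gamma_{1} - \frac{34}{15} \gamma_{2} - \frac{32}{15} \gamma_{12}
step 2: \frac{1}{5} + \frac{26}{25} \gamma_{1} - \frac{406}{225} \gamma_{2} + \frac{157}{45} \gamma_{12}
Answer: \frac{1}{5} + \frac{26}{25} \gamma_{1} - \frac{406}{225} \gamma_{2} + \frac{157}{45} \gamma_{12}


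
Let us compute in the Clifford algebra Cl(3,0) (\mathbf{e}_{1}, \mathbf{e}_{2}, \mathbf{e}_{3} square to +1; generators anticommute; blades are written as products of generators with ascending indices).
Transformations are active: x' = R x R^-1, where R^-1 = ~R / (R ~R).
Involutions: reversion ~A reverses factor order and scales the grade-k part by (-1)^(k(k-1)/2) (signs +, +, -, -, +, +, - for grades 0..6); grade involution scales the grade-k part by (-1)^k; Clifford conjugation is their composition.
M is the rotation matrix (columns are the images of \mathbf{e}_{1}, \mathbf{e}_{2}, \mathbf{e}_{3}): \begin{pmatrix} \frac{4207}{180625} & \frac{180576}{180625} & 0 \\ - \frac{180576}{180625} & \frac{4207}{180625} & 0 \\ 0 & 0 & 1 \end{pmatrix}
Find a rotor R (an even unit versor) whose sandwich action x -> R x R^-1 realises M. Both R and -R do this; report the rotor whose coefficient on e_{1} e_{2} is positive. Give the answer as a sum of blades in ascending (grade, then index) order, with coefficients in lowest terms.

Method: write R = a + b12*e_{1} e_{2} + b13*e_{1} e_{3} + b23*e_{2} e_{3} with a^2 + b12^2 + b13^2 + b23^2 = 1 (so R^-1 = ~R). Expanding the columns R e_j ~R gives tr M = 4a^2 - 1 and, from the antisymmetric part, M21 - M12 = -4a*b12, M13 - M31 = 4a*b13, M32 - M23 = -4a*b23.
Here tr M = \frac{189039}{180625}, so a^2 = (1 + tr M)/4 = \frac{92416}{180625} and a = ±\frac{304}{425}. Taking a = \frac{304}{425}: M21 - M12 = -\frac{361152}{180625}, M13 - M31 = 0, M32 - M23 = 0, giving b12 = \frac{297}{425}, b13 = 0, b23 = 0, i.e. R = \frac{304}{425} + \frac{297}{425} e_{1} e_{2}.
Its e_{1} e_{2} coefficient is already positive.
Answer: \frac{304}{425} + \frac{297}{425} e_{1} e_{2}. Recall the cover is two-to-one: with M of trace \frac{189039}{180625}, both preimages act alike, and the stated e_{1} e_{2} sign chooses the sheet.


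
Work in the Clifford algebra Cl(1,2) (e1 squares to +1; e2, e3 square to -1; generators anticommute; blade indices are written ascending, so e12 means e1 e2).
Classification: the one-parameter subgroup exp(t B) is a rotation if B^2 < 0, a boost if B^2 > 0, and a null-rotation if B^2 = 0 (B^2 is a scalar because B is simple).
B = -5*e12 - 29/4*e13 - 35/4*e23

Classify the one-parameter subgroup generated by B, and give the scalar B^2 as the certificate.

B^2 term by term: the squares give (-5)^2*(e12)^2 + (-29/4)^2*(e13)^2 + (-35/4)^2*(e23)^2 = 25*(+1) + 841/16*(+1) + 1225/16*(-1) = 1 (each basis 2-blade squares to minus the product of its generators' squares); cross terms between blades sharing an index anticommute and cancel. So B^2 = 1.
Answer: boost, certificate B^2 = 1. The class reads off the invariant scalar 1 directly.


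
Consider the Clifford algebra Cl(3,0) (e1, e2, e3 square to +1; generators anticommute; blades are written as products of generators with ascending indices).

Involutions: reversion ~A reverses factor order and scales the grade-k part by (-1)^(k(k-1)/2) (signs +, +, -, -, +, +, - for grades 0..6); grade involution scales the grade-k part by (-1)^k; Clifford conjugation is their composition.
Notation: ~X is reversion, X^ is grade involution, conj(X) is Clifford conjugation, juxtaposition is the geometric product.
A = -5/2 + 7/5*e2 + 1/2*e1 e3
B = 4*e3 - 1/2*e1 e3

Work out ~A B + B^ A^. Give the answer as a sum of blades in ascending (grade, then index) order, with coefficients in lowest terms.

first term: -1/4 - 2*e1 - 10*e3 + 5/4*e1 e3 + 28/5*e2 e3 + 7/10*e1 e2 e3
second term: 1/4 + 2*e1 + 10*e3 + 5/4*e1 e3 - 28/5*e2 e3 - 7/10*e1 e2 e3
Answer: 5/2*e1 e3


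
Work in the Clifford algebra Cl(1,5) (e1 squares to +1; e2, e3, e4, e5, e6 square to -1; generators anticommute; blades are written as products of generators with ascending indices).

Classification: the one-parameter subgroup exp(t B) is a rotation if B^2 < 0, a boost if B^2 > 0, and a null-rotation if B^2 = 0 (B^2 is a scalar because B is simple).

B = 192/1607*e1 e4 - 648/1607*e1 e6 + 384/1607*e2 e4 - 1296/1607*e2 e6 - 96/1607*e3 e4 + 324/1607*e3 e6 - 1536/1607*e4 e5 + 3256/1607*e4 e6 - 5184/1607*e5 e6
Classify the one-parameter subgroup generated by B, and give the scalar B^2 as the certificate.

B^2 term by term: the squares give (192/1607)^2*(e1 e4)^2 + (-648/1607)^2*(e1 e6)^2 + (384/1607)^2*(e2 e4)^2 + (-1296/1607)^2*(e2 e6)^2 + (-96/1607)^2*(e3 e4)^2 + (324/1607)^2*(e3 e6)^2 + (-1536/1607)^2*(e4 e5)^2 + (3256/1607)^2*(e4 e6)^2 + (-5184/1607)^2*(e5 e6)^2 = 36864/2582449*(+1) + 419904/2582449*(+1) + 147456/2582449*(-1) + 1679616/2582449*(-1) + 9216/2582449*(-1) + 104976/2582449*(-1) + 2359296/2582449*(-1) + 10601536/2582449*(-1) + 26873856/2582449*(-1) = -16 (each basis 2-blade squares to minus the product of its generators' squares); cross terms between blades sharing an index anticommute and cancel; the commuting (index-disjoint) pairs give grade-4 terms 2*c*c'*(blade product), which cancel blade by blade — e1 e2 e4 e6: 497664/2582449 - 497664/2582449 = 0; e1 e3 e4 e6: -124416/2582449 + 124416/2582449 = 0; e1 e4 e5 e6: -1990656/2582449 + 1990656/2582449 = 0; e2 e3 e4 e6: -248832/2582449 + 248832/2582449 = 0; e2 e4 e5 e6: -3981312/2582449 + 3981312/2582449 = 0; e3 e4 e5 e6: 995328/2582449 - 995328/2582449 = 0 — confirming B is simple. So B^2 = -16.
Answer: rotation, certificate B^2 = -16. The class reads off the invariant scalar -16 directly.


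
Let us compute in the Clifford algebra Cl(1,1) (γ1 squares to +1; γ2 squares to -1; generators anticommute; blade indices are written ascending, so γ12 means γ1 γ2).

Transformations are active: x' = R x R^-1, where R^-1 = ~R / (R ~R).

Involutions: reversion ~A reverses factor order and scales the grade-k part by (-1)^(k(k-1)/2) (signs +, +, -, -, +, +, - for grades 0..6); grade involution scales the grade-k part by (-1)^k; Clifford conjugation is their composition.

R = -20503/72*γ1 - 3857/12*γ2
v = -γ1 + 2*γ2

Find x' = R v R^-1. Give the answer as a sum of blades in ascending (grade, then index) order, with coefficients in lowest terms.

~R = -20503/72*γ1 - 3857/12*γ2, and R ~R = -115179155/5184, so R^-1 = ~R / (-115179155/5184).
R v = 66787/72 - 16037/18*γ12
Answer: 69253/2795*γ1 + 69422/2795*γ2


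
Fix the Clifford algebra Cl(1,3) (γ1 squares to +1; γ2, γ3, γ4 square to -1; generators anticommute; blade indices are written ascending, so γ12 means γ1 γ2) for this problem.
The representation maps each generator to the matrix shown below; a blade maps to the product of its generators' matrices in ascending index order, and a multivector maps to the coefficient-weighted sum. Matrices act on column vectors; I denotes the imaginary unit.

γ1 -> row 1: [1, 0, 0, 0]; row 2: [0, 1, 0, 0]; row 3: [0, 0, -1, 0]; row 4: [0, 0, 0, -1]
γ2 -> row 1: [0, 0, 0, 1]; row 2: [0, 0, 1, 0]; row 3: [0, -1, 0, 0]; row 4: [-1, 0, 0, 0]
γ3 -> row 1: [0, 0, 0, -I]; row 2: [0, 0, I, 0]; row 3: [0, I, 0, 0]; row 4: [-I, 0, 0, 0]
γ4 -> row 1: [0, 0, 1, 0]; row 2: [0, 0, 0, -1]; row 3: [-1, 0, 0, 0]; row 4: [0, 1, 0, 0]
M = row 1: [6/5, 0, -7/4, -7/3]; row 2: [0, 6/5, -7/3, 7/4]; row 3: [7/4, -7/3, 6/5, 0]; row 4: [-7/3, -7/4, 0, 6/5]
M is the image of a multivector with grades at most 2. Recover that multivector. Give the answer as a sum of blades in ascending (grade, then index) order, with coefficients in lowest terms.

Method: the blade images are trace-orthogonal — tr(rho(e_A) rho(e_B)^-1) = 4 if A = B and 0 otherwise — and rho(e_A)^-1 = (e_A)^2 * rho(e_A) with (e_A)^2 = +1 or -1, so the coefficient of e_A in the preimage is (e_A)^2 * tr(M rho(e_A))/4.
Nonzero projections over blades of grade <= 2: 1: (1)^2 = +1, tr(M 1) = 24/5, coefficient 6/5; γ4: (γ4)^2 = -1, tr(M rho(γ4)) = 7, coefficient -7/4; γ12: (γ12)^2 = +1, tr(M rho(γ12)) = -28/3, coefficient -7/3. Every other blade of grade <= 2 projects to 0.
Answer: 6/5 - 7/4*γ4 - 7/3*γ12


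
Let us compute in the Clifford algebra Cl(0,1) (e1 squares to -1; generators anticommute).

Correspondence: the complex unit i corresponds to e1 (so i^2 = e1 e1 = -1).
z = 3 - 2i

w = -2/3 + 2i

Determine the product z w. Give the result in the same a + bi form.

In blades: z = 3 - 2*e1, w = -2/3 + 2*e1.
Distribute z over w term by term (generator squares from the signature, products reordered to ascending indices): (3)*w = -2 + 6*e1; (-2*e1)*w = 4 + 4/3*e1.
Sum: 2 + 22/3*e1; translating back through the correspondence:
Answer: 2 + 22/3*i


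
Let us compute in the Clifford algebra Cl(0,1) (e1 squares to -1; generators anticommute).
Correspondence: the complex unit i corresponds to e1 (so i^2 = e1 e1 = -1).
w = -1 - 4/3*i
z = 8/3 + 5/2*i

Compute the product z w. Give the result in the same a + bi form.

In blades: z = 8/3 + 5/2*e1, w = -1 - 4/3*e1.
Distribute z over w term by term (generator squares from the signature, products reordered to ascending indices): (8/3)*w = -8/3 - 32/9*e1; (5/2*e1)*w = 10/3 - 5/2*e1.
Sum: 2/3 - 109/18*e1; translating back through the correspondence:
Answer: 2/3 - 109/18*i


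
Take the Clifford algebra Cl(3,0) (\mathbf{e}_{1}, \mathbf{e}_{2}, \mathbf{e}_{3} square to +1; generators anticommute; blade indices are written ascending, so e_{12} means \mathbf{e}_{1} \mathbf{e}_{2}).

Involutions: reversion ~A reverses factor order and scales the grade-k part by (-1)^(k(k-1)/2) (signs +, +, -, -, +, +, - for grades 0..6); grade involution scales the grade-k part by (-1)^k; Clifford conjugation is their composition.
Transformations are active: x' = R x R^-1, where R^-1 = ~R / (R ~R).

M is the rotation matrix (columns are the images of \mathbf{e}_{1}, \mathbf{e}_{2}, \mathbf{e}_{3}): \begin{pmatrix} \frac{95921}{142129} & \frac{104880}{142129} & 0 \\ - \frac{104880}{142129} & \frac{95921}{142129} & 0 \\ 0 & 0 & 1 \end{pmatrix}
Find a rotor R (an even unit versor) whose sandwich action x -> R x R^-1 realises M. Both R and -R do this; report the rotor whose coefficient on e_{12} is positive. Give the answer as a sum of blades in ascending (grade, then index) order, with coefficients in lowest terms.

Method: write R = a + b12*e_{12} + b13*e_{13} + b23*e_{23} with a^2 + b12^2 + b13^2 + b23^2 = 1 (so R^-1 = ~R). Expanding the columns R e_j ~R gives tr M = 4a^2 - 1 and, from the antisymmetric part, M21 - M12 = -4a*b12, M13 - M31 = 4a*b13, M32 - M23 = -4a*b23.
Here tr M = \frac{333971}{142129}, so a^2 = (1 + tr M)/4 = \frac{119025}{142129} and a = ±\frac{345}{377}. Taking a = \frac{345}{377}: M21 - M12 = -\frac{209760}{142129}, M13 - M31 = 0, M32 - M23 = 0, giving b12 = \frac{152}{377}, b13 = 0, b23 = 0, i.e. R = \frac{345}{377} + \frac{152}{377} e_{12}.
Its e_{12} coefficient is already positive.
Answer: \frac{345}{377} + \frac{152}{377} e_{12}. Why the constraint matters: R and -R act identically through the sandwich — M has trace \frac{333971}{142129} either way — so only the sign condition on e_{12} picks one of the two preimages.
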